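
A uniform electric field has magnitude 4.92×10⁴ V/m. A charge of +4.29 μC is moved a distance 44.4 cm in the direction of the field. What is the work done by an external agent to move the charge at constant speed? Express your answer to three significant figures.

The potential change for a displacement 44.4 cm in the direction of the field is ΔV = −Ed = -2.18×10⁴ V.
W_ext = qΔV = -0.0937 J.

-0.0937 J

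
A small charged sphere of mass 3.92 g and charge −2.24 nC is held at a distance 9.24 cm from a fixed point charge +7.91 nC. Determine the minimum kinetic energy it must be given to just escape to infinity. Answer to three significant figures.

1.72×10⁻⁶ J

To just escape, total mechanical energy must reach zero at infinity: ½mv²_min + U = 0, so ½mv²_min = −U = |kQq|/r.
|U| = |kQq|/r = (8.99×10⁹ N·m²/C²)(7.91×10⁻⁹)(2.24×10⁻⁹)/(0.0924) = 1.72×10⁻⁶ J.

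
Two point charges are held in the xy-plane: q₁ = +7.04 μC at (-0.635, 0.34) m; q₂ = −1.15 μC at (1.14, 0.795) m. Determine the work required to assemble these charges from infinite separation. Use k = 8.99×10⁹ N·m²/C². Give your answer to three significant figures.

-0.0397 J

The work to assemble the configuration equals its total potential energy, U = Σ kqᵢqⱼ/rᵢⱼ over all pairs.
Pair separations: r₁₂ = 1.83 m.
U = (-0.0397) = -0.0397 J.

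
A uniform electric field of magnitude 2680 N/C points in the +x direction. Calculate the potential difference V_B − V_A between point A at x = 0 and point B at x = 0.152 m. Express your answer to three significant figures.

In a uniform field, potential decreases in the direction of E: V_B − V_A = −E·Δx.
V_B − V_A = −(2680 V/m)(0.152 m) = -407 V.

-407 V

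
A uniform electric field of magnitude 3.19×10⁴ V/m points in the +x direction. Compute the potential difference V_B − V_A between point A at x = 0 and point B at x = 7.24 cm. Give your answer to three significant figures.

-2310 V

In a uniform field, potential decreases in the direction of E: V_B − V_A = −E·Δx.
V_B − V_A = −(3.19×10⁴ V/m)(0.0724 m) = -2310 V.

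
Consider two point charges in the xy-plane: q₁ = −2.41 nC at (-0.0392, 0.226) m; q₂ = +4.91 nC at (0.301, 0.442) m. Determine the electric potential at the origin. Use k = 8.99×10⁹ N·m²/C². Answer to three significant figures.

Electric potential is a scalar, so the contributions from each charge add algebraically: V = Σ kqᵢ/rᵢ.
Distances from the field point to each charge: r₁ = 0.229 m, r₂ = 0.535 m.
V = k[(-2.41×10⁻⁹)/(0.229) + (4.91×10⁻⁹)/(0.535)] = -11.9 V.

-11.9 V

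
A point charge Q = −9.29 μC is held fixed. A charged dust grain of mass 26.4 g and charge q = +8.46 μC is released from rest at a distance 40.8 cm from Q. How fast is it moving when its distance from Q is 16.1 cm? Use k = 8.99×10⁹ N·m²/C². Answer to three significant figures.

14.2 m/s

Only the electrostatic force acts, so mechanical energy is conserved: ½mv² = U₁ − U₂ = kQq(1/r₁ − 1/r₂).
U₁ − U₂ = (8.99×10⁹ N·m²/C²)(-9.29×10⁻⁶ C)(8.46×10⁻⁶ C)(1/0.408 − 1/0.161) = 2.66 J.
v = √(2·2.66/0.0264) = 14.2 m/s.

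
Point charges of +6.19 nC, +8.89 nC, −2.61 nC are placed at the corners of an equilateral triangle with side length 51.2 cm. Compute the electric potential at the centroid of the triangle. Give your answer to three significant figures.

379 V

The total potential is the scalar sum of each charge's contribution, V = Σ kqᵢ/rᵢ.
The distance from each vertex to the centroid is a/√3 = 0.296 m.
V = k[(6.19×10⁻⁹)/(0.296) + (8.89×10⁻⁹)/(0.296) + (-2.61×10⁻⁹)/(0.296)] = 379 V.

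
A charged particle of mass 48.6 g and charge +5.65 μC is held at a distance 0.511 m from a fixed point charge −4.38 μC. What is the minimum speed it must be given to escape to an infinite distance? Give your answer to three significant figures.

4.23 m/s

To just escape, total mechanical energy must reach zero at infinity: ½mv²_min + U = 0, so ½mv²_min = −U = |kQq|/r.
|U| = |kQq|/r = (8.99×10⁹ N·m²/C²)(4.38×10⁻⁶)(5.65×10⁻⁶)/(0.511) = 0.435 J.
v_min = √(2|U|/m) = √(2·0.435/0.0486) = 4.23 m/s.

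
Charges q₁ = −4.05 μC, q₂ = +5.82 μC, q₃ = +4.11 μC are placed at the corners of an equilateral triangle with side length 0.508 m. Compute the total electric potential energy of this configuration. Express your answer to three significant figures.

-0.288 J

The work to assemble the configuration equals its total potential energy, U = Σ kqᵢqⱼ/rᵢⱼ over all pairs.
All three pair separations equal the side length, 0.508 m.
U = (-0.417) + (-0.295) + (0.423) = -0.288 J.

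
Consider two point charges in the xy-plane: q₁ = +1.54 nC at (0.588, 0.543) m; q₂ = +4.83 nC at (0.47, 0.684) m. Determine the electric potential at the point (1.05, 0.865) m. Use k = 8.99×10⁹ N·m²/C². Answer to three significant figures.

96.1 V

Electric potential is a scalar, so the contributions from each charge add algebraically: V = Σ kqᵢ/rᵢ.
Distances from the field point to each charge: r₁ = 0.563 m, r₂ = 0.608 m.
V = k[(1.54×10⁻⁹)/(0.563) + (4.83×10⁻⁹)/(0.608)] = 96.1 V.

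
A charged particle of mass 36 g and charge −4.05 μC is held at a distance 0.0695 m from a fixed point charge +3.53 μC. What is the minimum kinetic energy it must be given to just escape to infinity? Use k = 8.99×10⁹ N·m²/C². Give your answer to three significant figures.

1.85 J

To just escape, total mechanical energy must reach zero at infinity: ½mv²_min + U = 0, so ½mv²_min = −U = |kQq|/r.
|U| = |kQq|/r = (8.99×10⁹ N·m²/C²)(3.53×10⁻⁶)(4.05×10⁻⁶)/(0.0695) = 1.85 J.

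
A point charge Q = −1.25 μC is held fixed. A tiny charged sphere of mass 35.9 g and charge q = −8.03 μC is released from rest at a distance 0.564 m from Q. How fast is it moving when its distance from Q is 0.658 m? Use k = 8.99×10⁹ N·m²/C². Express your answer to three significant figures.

Only the electrostatic force acts, so mechanical energy is conserved: ½mv² = U₁ − U₂ = kQq(1/r₁ − 1/r₂).
U₁ − U₂ = (8.99×10⁹ N·m²/C²)(-1.25×10⁻⁶ C)(-8.03×10⁻⁶ C)(1/0.564 − 1/0.658) = 0.0229 J.
v = √(2·0.0229/0.0359) = 1.13 m/s.

1.13 m/s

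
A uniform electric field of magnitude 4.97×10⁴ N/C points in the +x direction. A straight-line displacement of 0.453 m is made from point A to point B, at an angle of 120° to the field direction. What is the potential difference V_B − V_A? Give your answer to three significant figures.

1.13×10⁴ V

Only the component of displacement along E changes the potential: ΔV = −E·d·cosθ.
ΔV = −(4.97×10⁴ V/m)(0.453 m)cos120° = 1.13×10⁴ V.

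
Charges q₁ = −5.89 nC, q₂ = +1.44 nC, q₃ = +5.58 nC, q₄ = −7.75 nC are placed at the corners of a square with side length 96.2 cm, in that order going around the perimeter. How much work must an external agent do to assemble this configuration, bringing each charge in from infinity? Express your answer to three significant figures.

-2.73×10⁻⁷ J

The work to assemble the configuration equals its total potential energy, U = Σ kqᵢqⱼ/rᵢⱼ over all pairs.
The four side pairs have separation 0.962 m and the two diagonal pairs 1.36 m.
Summing all 6 pair terms gives U = -2.73×10⁻⁷ J.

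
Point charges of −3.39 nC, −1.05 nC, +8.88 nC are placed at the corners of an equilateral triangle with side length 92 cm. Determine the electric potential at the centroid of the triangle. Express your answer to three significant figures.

Electric potential is a scalar, so the contributions from each charge add algebraically: V = Σ kqᵢ/rᵢ.
The distance from each vertex to the centroid is a/√3 = 0.531 m.
V = k[(-3.39×10⁻⁹)/(0.531) + (-1.05×10⁻⁹)/(0.531) + (8.88×10⁻⁹)/(0.531)] = 75.1 V.

75.1 V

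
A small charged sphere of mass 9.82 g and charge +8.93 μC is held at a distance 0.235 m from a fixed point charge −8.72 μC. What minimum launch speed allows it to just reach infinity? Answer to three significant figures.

24.6 m/s

To just escape, total mechanical energy must reach zero at infinity: ½mv²_min + U = 0, so ½mv²_min = −U = |kQq|/r.
|U| = |kQq|/r = (8.99×10⁹ N·m²/C²)(8.72×10⁻⁶)(8.93×10⁻⁶)/(0.235) = 2.98 J.
v_min = √(2|U|/m) = √(2·2.98/9.82×10⁻³) = 24.6 m/s.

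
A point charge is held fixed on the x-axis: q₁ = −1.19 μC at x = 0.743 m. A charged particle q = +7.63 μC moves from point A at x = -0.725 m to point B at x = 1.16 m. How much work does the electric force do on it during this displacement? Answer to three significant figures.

The work done by the electric force is W_field = −ΔU = −q(V_B − V_A) = q(V_A − V_B).
At A: distance to the source charge is 1.47 m; V_A = kq₁/r = -7290 V.
At B: distance to the source charge is 0.417 m; V_B = kq₁/r = -2.57×10⁴ V.
ΔV = V_B − V_A = -1.84×10⁴ V.
W_field = −qΔV = −(7.63×10⁻⁶ C)(-1.84×10⁴ V) = 0.140 J.

0.140 J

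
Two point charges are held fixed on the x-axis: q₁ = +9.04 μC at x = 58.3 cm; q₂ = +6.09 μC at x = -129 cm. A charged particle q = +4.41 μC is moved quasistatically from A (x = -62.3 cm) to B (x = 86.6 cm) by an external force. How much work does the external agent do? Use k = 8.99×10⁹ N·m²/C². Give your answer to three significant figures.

For quasistatic motion the external work equals the change in potential energy: W_ext = qΔV = q(V_B − V_A).
At A: distances to the source charges are 1.21 m, 0.667 m; V_A = Σ kqᵢ/rᵢ = 1.49×10⁵ V.
At B: distances to the source charges are 0.283 m, 2.16 m; V_B = Σ kqᵢ/rᵢ = 3.13×10⁵ V.
ΔV = V_B − V_A = 1.63×10⁵ V.
W_ext = qΔV = (4.41×10⁻⁶ C)(1.63×10⁵ V) = 0.719 J.

0.719 J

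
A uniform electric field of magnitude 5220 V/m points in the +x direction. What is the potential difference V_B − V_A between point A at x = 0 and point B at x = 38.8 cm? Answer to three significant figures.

-2030 V

In a uniform field, potential decreases in the direction of E: V_B − V_A = −E·Δx.
V_B − V_A = −(5220 V/m)(0.388 m) = -2030 V.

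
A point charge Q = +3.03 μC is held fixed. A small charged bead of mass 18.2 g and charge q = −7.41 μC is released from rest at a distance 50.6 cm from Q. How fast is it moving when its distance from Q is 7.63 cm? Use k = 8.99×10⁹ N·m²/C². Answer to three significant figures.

15.7 m/s

Only the electrostatic force acts, so mechanical energy is conserved: ½mv² = U₁ − U₂ = kQq(1/r₁ − 1/r₂).
U₁ − U₂ = (8.99×10⁹ N·m²/C²)(3.03×10⁻⁶ C)(-7.41×10⁻⁶ C)(1/0.506 − 1/0.0763) = 2.25 J.
v = √(2·2.25/0.0182) = 15.7 m/s.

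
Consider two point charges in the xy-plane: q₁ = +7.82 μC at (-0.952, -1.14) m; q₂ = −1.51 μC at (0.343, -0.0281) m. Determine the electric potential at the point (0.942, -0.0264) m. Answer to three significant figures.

9330 V

The total potential is the scalar sum of each charge's contribution, V = Σ kqᵢ/rᵢ.
Distances from the field point to each charge: r₁ = 2.20 m, r₂ = 0.599 m.
V = k[(7.82×10⁻⁶)/(2.20) + (-1.51×10⁻⁶)/(0.599)] = 9330 V.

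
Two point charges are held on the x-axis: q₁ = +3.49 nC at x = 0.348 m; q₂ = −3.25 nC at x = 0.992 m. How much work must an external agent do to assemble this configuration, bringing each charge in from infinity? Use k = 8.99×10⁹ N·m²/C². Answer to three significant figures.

-1.58×10⁻⁷ J

The work to assemble the configuration equals its total potential energy, U = Σ kqᵢqⱼ/rᵢⱼ over all pairs.
Pair separations: r₁₂ = 0.644 m.
U = (-1.58×10⁻⁷) = -1.58×10⁻⁷ J.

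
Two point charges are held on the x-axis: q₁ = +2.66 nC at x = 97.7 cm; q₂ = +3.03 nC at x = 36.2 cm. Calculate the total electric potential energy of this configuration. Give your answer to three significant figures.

The work to assemble the configuration equals its total potential energy, U = Σ kqᵢqⱼ/rᵢⱼ over all pairs.
Pair separations: r₁₂ = 0.615 m.
U = (1.18×10⁻⁷) = 1.18×10⁻⁷ J.

1.18×10⁻⁷ J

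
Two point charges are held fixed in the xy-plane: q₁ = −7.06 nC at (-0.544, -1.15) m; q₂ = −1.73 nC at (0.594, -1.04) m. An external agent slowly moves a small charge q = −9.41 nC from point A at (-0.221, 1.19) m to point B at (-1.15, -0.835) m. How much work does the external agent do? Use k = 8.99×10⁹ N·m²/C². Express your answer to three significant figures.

6.43×10⁻⁷ J

For quasistatic motion the external work equals the change in potential energy: W_ext = qΔV = q(V_B − V_A).
At A: distances to the source charges are 2.36 m, 2.37 m; V_A = Σ kqᵢ/rᵢ = -33.4 V.
At B: distances to the source charges are 0.683 m, 1.76 m; V_B = Σ kqᵢ/rᵢ = -102 V.
ΔV = V_B − V_A = -68.4 V.
W_ext = qΔV = (-9.41×10⁻⁹ C)(-68.4 V) = 6.43×10⁻⁷ J.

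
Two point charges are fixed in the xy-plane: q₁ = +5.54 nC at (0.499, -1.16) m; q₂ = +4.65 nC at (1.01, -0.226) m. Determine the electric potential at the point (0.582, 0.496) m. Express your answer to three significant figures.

79.8 V

The total potential is the scalar sum of each charge's contribution, V = Σ kqᵢ/rᵢ.
Distances from the field point to each charge: r₁ = 1.66 m, r₂ = 0.839 m.
V = k[(5.54×10⁻⁹)/(1.66) + (4.65×10⁻⁹)/(0.839)] = 79.8 V.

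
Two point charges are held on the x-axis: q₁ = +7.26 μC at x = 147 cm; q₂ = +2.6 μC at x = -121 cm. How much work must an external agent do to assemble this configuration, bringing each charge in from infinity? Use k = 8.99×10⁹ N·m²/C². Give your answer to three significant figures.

0.0633 J

The work to assemble the configuration equals its total potential energy, U = Σ kqᵢqⱼ/rᵢⱼ over all pairs.
Pair separations: r₁₂ = 2.68 m.
U = (0.0633) = 0.0633 J.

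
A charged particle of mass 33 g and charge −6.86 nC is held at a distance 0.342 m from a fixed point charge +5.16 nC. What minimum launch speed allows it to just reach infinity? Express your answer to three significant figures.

To just escape, total mechanical energy must reach zero at infinity: ½mv²_min + U = 0, so ½mv²_min = −U = |kQq|/r.
|U| = |kQq|/r = (8.99×10⁹ N·m²/C²)(5.16×10⁻⁹)(6.86×10⁻⁹)/(0.342) = 9.30×10⁻⁷ J.
v_min = √(2|U|/m) = √(2·9.30×10⁻⁷/0.0330) = 7.51×10⁻³ m/s.

7.51×10⁻³ m/s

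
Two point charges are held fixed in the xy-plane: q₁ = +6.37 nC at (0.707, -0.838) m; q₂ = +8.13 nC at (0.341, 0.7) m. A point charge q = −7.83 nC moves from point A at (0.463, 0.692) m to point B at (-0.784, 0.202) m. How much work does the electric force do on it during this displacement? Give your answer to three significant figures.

The work done by the electric force is W_field = −ΔU = −q(V_B − V_A) = q(V_A − V_B).
At A: distances to the source charges are 1.55 m, 0.122 m; V_A = Σ kqᵢ/rᵢ = 635 V.
At B: distances to the source charges are 1.82 m, 1.23 m; V_B = Σ kqᵢ/rᵢ = 90.9 V.
ΔV = V_B − V_A = -544 V.
W_field = −qΔV = −(-7.83×10⁻⁹ C)(-544 V) = -4.26×10⁻⁶ J.

-4.26×10⁻⁶ J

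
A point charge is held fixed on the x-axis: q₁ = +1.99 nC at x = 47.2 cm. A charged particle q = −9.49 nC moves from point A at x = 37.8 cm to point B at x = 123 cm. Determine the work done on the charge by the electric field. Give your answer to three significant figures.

-1.58×10⁻⁶ J

The work done by the electric force is W_field = −ΔU = −q(V_B − V_A) = q(V_A − V_B).
At A: distance to the source charge is 0.0940 m; V_A = kq₁/r = 190 V.
At B: distance to the source charge is 0.758 m; V_B = kq₁/r = 23.6 V.
ΔV = V_B − V_A = -167 V.
W_field = −qΔV = −(-9.49×10⁻⁹ C)(-167 V) = -1.58×10⁻⁶ J.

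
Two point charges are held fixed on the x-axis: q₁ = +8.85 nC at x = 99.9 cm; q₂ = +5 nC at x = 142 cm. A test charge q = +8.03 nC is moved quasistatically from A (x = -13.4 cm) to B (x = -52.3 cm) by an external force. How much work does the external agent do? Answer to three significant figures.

-1.91×10⁻⁷ J

For quasistatic motion the external work equals the change in potential energy: W_ext = qΔV = q(V_B − V_A).
At A: distances to the source charges are 1.13 m, 1.55 m; V_A = Σ kqᵢ/rᵢ = 99.1 V.
At B: distances to the source charges are 1.52 m, 1.94 m; V_B = Σ kqᵢ/rᵢ = 75.4 V.
ΔV = V_B − V_A = -23.7 V.
W_ext = qΔV = (8.03×10⁻⁹ C)(-23.7 V) = -1.91×10⁻⁷ J.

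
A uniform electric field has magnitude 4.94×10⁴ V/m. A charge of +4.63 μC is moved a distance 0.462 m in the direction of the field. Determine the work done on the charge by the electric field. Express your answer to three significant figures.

0.106 J

The potential change for a displacement 0.462 m in the direction of the field is ΔV = −Ed = -2.28×10⁴ V.
W_field = −qΔV = 0.106 J.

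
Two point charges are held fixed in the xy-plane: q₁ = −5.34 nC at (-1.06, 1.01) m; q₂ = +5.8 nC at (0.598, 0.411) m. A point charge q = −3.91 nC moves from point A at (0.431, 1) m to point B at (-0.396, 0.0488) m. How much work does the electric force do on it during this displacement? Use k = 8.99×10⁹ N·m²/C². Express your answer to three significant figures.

-1.75×10⁻⁷ J

The work done by the electric force is W_field = −ΔU = −q(V_B − V_A) = q(V_A − V_B).
At A: distances to the source charges are 1.49 m, 0.612 m; V_A = Σ kqᵢ/rᵢ = 53.0 V.
At B: distances to the source charges are 1.17 m, 1.06 m; V_B = Σ kqᵢ/rᵢ = 8.19 V.
ΔV = V_B − V_A = -44.8 V.
W_field = −qΔV = −(-3.91×10⁻⁹ C)(-44.8 V) = -1.75×10⁻⁷ J.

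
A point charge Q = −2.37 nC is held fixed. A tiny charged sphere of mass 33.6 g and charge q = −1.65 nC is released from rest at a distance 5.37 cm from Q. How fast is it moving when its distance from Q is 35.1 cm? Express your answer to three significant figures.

Only the electrostatic force acts, so mechanical energy is conserved: ½mv² = U₁ − U₂ = kQq(1/r₁ − 1/r₂).
U₁ − U₂ = (8.99×10⁹ N·m²/C²)(-2.37×10⁻⁹ C)(-1.65×10⁻⁹ C)(1/0.0537 − 1/0.351) = 5.55×10⁻⁷ J.
v = √(2·5.55×10⁻⁷/0.0336) = 5.75×10⁻³ m/s.

5.75×10⁻³ m/s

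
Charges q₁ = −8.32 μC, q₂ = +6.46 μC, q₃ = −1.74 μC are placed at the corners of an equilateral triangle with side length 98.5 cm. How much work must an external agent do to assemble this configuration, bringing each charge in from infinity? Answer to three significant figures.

The assembly work is the sum of pairwise potential energies, U = Σ_{i<j} kqᵢqⱼ/rᵢⱼ.
All three pair separations equal the side length, 0.985 m.
U = (-0.491) + (0.132) + (-0.103) = -0.461 J.

-0.461 J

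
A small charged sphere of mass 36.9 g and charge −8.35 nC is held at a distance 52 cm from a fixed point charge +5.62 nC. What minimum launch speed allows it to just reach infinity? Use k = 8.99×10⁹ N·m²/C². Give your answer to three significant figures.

To just escape, total mechanical energy must reach zero at infinity: ½mv²_min + U = 0, so ½mv²_min = −U = |kQq|/r.
|U| = |kQq|/r = (8.99×10⁹ N·m²/C²)(5.62×10⁻⁹)(8.35×10⁻⁹)/(0.520) = 8.11×10⁻⁷ J.
v_min = √(2|U|/m) = √(2·8.11×10⁻⁷/0.0369) = 6.63×10⁻³ m/s.

6.63×10⁻³ m/s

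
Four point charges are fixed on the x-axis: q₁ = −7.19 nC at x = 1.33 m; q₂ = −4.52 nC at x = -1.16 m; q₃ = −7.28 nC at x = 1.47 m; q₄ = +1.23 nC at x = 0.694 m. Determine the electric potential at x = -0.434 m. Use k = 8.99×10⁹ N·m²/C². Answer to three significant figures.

Electric potential is a scalar, so the contributions from each charge add algebraically: V = Σ kqᵢ/rᵢ.
Distances from the field point to each charge: r₁ = 1.76 m, r₂ = 0.726 m, r₃ = 1.90 m, r₄ = 1.13 m.
V = k[(-7.19×10⁻⁹)/(1.76) + (-4.52×10⁻⁹)/(0.726) + (-7.28×10⁻⁹)/(1.90) + (1.23×10⁻⁹)/(1.13)] = -117 V.

-117 V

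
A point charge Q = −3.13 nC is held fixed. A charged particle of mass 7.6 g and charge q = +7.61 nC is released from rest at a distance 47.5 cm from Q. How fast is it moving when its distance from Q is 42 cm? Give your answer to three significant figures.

Only the electrostatic force acts, so mechanical energy is conserved: ½mv² = U₁ − U₂ = kQq(1/r₁ − 1/r₂).
U₁ − U₂ = (8.99×10⁹ N·m²/C²)(-3.13×10⁻⁹ C)(7.61×10⁻⁹ C)(1/0.475 − 1/0.420) = 5.90×10⁻⁸ J.
v = √(2·5.90×10⁻⁸/7.60×10⁻³) = 3.94×10⁻³ m/s.

3.94×10⁻³ m/s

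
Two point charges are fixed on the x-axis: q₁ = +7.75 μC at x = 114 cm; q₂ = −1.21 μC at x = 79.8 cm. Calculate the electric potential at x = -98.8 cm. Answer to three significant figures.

2.67×10⁴ V

Electric potential is a scalar, so the contributions from each charge add algebraically: V = Σ kqᵢ/rᵢ.
Distances from the field point to each charge: r₁ = 2.13 m, r₂ = 1.79 m.
V = k[(7.75×10⁻⁶)/(2.13) + (-1.21×10⁻⁶)/(1.79)] = 2.67×10⁴ V.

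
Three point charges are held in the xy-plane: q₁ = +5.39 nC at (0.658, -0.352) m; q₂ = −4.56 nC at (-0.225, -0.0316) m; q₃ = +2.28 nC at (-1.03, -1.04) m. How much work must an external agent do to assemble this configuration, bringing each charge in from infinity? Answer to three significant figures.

-2.47×10⁻⁷ J

The work to assemble the configuration equals its total potential energy, U = Σ kqᵢqⱼ/rᵢⱼ over all pairs.
Pair separations: r₁₂ = 0.939 m, r₁₃ = 1.82 m, r₂₃ = 1.29 m.
U = (-2.35×10⁻⁷) + (6.06×10⁻⁸) + (-7.24×10⁻⁸) = -2.47×10⁻⁷ J.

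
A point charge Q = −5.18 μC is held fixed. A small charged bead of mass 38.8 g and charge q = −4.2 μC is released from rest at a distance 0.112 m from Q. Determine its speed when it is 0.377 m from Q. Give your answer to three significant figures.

Only the electrostatic force acts, so mechanical energy is conserved: ½mv² = U₁ − U₂ = kQq(1/r₁ − 1/r₂).
U₁ − U₂ = (8.99×10⁹ N·m²/C²)(-5.18×10⁻⁶ C)(-4.20×10⁻⁶ C)(1/0.112 − 1/0.377) = 1.23 J.
v = √(2·1.23/0.0388) = 7.95 m/s.

7.95 m/s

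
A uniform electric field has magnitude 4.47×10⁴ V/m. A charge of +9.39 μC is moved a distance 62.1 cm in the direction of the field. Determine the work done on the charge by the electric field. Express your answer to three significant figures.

The potential change for a displacement 62.1 cm in the direction of the field is ΔV = −Ed = -2.78×10⁴ V.
W_field = −qΔV = 0.261 J.

0.261 J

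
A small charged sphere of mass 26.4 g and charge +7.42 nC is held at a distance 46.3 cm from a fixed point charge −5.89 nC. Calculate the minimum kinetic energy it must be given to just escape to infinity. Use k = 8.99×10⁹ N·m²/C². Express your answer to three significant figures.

To just escape, total mechanical energy must reach zero at infinity: ½mv²_min + U = 0, so ½mv²_min = −U = |kQq|/r.
|U| = |kQq|/r = (8.99×10⁹ N·m²/C²)(5.89×10⁻⁹)(7.42×10⁻⁹)/(0.463) = 8.49×10⁻⁷ J.

8.49×10⁻⁷ J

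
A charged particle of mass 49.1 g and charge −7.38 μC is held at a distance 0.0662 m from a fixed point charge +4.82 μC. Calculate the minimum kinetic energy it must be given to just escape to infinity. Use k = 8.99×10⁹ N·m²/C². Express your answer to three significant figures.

4.83 J

To just escape, total mechanical energy must reach zero at infinity: ½mv²_min + U = 0, so ½mv²_min = −U = |kQq|/r.
|U| = |kQq|/r = (8.99×10⁹ N·m²/C²)(4.82×10⁻⁶)(7.38×10⁻⁶)/(0.0662) = 4.83 J.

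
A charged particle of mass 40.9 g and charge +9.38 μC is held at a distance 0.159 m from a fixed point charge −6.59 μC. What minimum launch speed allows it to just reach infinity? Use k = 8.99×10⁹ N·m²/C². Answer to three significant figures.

13.1 m/s

To just escape, total mechanical energy must reach zero at infinity: ½mv²_min + U = 0, so ½mv²_min = −U = |kQq|/r.
|U| = |kQq|/r = (8.99×10⁹ N·m²/C²)(6.59×10⁻⁶)(9.38×10⁻⁶)/(0.159) = 3.50 J.
v_min = √(2|U|/m) = √(2·3.50/0.0409) = 13.1 m/s.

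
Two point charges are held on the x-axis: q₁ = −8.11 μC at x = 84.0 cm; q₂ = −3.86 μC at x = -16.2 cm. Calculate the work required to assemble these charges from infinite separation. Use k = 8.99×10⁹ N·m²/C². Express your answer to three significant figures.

The assembly work is the sum of pairwise potential energies, U = Σ_{i<j} kqᵢqⱼ/rᵢⱼ.
Pair separations: r₁₂ = 1.00 m.
U = (0.281) = 0.281 J.

0.281 J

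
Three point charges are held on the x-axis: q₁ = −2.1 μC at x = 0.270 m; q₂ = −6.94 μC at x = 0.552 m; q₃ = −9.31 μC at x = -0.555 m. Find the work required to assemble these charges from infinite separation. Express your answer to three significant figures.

1.20 J

The work to assemble the configuration equals its total potential energy, U = Σ kqᵢqⱼ/rᵢⱼ over all pairs.
Pair separations: r₁₂ = 0.282 m, r₁₃ = 0.825 m, r₂₃ = 1.11 m.
U = (0.465) + (0.213) + (0.525) = 1.20 J.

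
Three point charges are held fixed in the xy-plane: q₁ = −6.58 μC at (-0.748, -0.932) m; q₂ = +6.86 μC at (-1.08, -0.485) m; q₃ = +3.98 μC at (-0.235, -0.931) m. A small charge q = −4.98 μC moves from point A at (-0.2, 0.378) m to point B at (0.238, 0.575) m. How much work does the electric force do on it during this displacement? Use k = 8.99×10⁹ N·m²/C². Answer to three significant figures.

-0.0469 J

The work done by the electric force is W_field = −ΔU = −q(V_B − V_A) = q(V_A − V_B).
At A: distances to the source charges are 1.42 m, 1.23 m, 1.31 m; V_A = Σ kqᵢ/rᵢ = 3.57×10⁴ V.
At B: distances to the source charges are 1.80 m, 1.69 m, 1.58 m; V_B = Σ kqᵢ/rᵢ = 2.63×10⁴ V.
ΔV = V_B − V_A = -9420 V.
W_field = −qΔV = −(-4.98×10⁻⁶ C)(-9420 V) = -0.0469 J.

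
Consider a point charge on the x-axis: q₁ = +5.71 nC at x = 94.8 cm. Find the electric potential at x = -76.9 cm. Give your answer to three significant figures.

The total potential is the scalar sum of each charge's contribution, V = Σ kqᵢ/rᵢ.
V = k[(5.71×10⁻⁹)/(1.72)] = 29.9 V.

29.9 V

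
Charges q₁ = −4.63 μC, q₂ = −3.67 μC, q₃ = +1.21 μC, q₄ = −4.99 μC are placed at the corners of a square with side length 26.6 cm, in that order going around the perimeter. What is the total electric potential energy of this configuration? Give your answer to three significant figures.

The assembly work is the sum of pairwise potential energies, U = Σ_{i<j} kqᵢqⱼ/rᵢⱼ.
The four side pairs have separation 0.266 m and the two diagonal pairs 0.376 m.
Summing all 6 pair terms gives U = 1.30 J.

1.30 J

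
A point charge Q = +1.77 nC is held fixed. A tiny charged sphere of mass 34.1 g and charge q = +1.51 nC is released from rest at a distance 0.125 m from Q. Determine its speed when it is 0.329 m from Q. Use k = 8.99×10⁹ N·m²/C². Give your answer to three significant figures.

Only the electrostatic force acts, so mechanical energy is conserved: ½mv² = U₁ − U₂ = kQq(1/r₁ − 1/r₂).
U₁ − U₂ = (8.99×10⁹ N·m²/C²)(1.77×10⁻⁹ C)(1.51×10⁻⁹ C)(1/0.125 − 1/0.329) = 1.19×10⁻⁷ J.
v = √(2·1.19×10⁻⁷/0.0341) = 2.64×10⁻³ m/s.

2.64×10⁻³ m/s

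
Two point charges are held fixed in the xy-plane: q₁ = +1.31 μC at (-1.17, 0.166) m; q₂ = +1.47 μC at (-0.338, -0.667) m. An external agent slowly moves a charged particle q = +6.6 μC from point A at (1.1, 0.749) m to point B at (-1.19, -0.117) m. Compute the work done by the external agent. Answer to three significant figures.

0.284 J

For quasistatic motion the external work equals the change in potential energy: W_ext = qΔV = q(V_B − V_A).
At A: distances to the source charges are 2.34 m, 2.02 m; V_A = Σ kqᵢ/rᵢ = 1.16×10⁴ V.
At B: distances to the source charges are 0.284 m, 1.01 m; V_B = Σ kqᵢ/rᵢ = 5.45×10⁴ V.
ΔV = V_B − V_A = 4.30×10⁴ V.
W_ext = qΔV = (6.60×10⁻⁶ C)(4.30×10⁴ V) = 0.284 J.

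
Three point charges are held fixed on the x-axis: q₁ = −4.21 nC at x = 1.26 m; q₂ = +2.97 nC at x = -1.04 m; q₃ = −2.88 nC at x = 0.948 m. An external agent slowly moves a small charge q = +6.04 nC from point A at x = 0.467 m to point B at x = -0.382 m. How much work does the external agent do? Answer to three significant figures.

4.95×10⁻⁷ J

For quasistatic motion the external work equals the change in potential energy: W_ext = qΔV = q(V_B − V_A).
At A: distances to the source charges are 0.793 m, 1.51 m, 0.481 m; V_A = Σ kqᵢ/rᵢ = -83.8 V.
At B: distances to the source charges are 1.64 m, 0.658 m, 1.33 m; V_B = Σ kqᵢ/rᵢ = -1.94 V.
ΔV = V_B − V_A = 81.9 V.
W_ext = qΔV = (6.04×10⁻⁹ C)(81.9 V) = 4.95×10⁻⁷ J.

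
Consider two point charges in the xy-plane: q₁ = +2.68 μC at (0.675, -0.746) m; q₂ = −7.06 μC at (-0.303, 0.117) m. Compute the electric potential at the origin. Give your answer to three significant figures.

Electric potential is a scalar, so the contributions from each charge add algebraically: V = Σ kqᵢ/rᵢ.
Distances from the field point to each charge: r₁ = 1.01 m, r₂ = 0.325 m.
V = k[(2.68×10⁻⁶)/(1.01) + (-7.06×10⁻⁶)/(0.325)] = -1.71×10⁵ V.

-1.71×10⁵ V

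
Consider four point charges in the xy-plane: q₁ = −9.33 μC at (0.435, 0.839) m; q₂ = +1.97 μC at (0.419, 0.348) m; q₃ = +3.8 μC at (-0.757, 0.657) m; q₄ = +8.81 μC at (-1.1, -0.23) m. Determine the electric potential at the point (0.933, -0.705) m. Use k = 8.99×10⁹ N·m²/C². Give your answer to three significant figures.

1.71×10⁴ V

Electric potential is a scalar, so the contributions from each charge add algebraically: V = Σ kqᵢ/rᵢ.
Distances from the field point to each charge: r₁ = 1.62 m, r₂ = 1.17 m, r₃ = 2.17 m, r₄ = 2.09 m.
V = k[(-9.33×10⁻⁶)/(1.62) + (1.97×10⁻⁶)/(1.17) + (3.80×10⁻⁶)/(2.17) + (8.81×10⁻⁶)/(2.09)] = 1.71×10⁴ V.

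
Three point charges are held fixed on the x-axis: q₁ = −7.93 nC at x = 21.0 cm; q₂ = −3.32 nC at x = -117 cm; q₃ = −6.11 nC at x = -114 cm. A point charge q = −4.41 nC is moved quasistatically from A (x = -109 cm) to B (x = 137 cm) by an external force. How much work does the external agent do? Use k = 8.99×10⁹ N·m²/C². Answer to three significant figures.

For quasistatic motion the external work equals the change in potential energy: W_ext = qΔV = q(V_B − V_A).
At A: distances to the source charges are 1.30 m, 0.0800 m, 0.0500 m; V_A = Σ kqᵢ/rᵢ = -1530 V.
At B: distances to the source charges are 1.16 m, 2.54 m, 2.51 m; V_B = Σ kqᵢ/rᵢ = -95.1 V.
ΔV = V_B − V_A = 1430 V.
W_ext = qΔV = (-4.41×10⁻⁹ C)(1430 V) = -6.31×10⁻⁶ J.

-6.31×10⁻⁶ J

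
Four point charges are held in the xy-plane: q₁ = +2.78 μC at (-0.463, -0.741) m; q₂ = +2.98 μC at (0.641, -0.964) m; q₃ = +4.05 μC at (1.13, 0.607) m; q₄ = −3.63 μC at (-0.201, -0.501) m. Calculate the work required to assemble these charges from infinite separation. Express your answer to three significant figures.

The work to assemble the configuration equals its total potential energy, U = Σ kqᵢqⱼ/rᵢⱼ over all pairs.
Pair separations: r₁₂ = 1.13 m, r₁₃ = 2.09 m, r₁₄ = 0.355 m, r₂₃ = 1.65 m, r₂₄ = 0.961 m, r₃₄ = 1.73 m.
Summing all 6 pair terms gives U = -0.252 J.

-0.252 J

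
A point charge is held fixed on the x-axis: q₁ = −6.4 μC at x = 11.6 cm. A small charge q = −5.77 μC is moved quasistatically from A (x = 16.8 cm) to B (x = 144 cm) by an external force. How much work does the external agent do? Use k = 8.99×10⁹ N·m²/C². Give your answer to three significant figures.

For quasistatic motion the external work equals the change in potential energy: W_ext = qΔV = q(V_B − V_A).
At A: distance to the source charge is 0.0520 m; V_A = kq₁/r = -1.11×10⁶ V.
At B: distance to the source charge is 1.32 m; V_B = kq₁/r = -4.35×10⁴ V.
ΔV = V_B − V_A = 1.06×10⁶ V.
W_ext = qΔV = (-5.77×10⁻⁶ C)(1.06×10⁶ V) = -6.13 J.

-6.13 J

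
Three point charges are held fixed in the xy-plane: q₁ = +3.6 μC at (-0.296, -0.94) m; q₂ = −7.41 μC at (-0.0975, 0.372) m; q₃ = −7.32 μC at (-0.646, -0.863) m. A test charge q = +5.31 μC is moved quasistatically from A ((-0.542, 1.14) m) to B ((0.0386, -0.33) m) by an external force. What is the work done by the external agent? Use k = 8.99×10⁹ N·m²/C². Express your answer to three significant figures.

-0.160 J

For quasistatic motion the external work equals the change in potential energy: W_ext = qΔV = q(V_B − V_A).
At A: distances to the source charges are 2.09 m, 0.887 m, 2.01 m; V_A = Σ kqᵢ/rᵢ = -9.24×10⁴ V.
At B: distances to the source charges are 0.696 m, 0.715 m, 0.868 m; V_B = Σ kqᵢ/rᵢ = -1.22×10⁵ V.
ΔV = V_B − V_A = -3.01×10⁴ V.
W_ext = qΔV = (5.31×10⁻⁶ C)(-3.01×10⁴ V) = -0.160 J.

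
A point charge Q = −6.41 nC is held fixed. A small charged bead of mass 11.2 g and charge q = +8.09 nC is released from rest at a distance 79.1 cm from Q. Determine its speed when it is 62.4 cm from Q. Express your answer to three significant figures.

Only the electrostatic force acts, so mechanical energy is conserved: ½mv² = U₁ − U₂ = kQq(1/r₁ − 1/r₂).
U₁ − U₂ = (8.99×10⁹ N·m²/C²)(-6.41×10⁻⁹ C)(8.09×10⁻⁹ C)(1/0.791 − 1/0.624) = 1.58×10⁻⁷ J.
v = √(2·1.58×10⁻⁷/0.0112) = 5.31×10⁻³ m/s.

5.31×10⁻³ m/s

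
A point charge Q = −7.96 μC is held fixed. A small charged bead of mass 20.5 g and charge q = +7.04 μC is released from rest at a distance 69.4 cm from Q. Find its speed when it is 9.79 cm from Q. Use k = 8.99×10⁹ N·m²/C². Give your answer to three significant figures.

Only the electrostatic force acts, so mechanical energy is conserved: ½mv² = U₁ − U₂ = kQq(1/r₁ − 1/r₂).
U₁ − U₂ = (8.99×10⁹ N·m²/C²)(-7.96×10⁻⁶ C)(7.04×10⁻⁶ C)(1/0.694 − 1/0.0979) = 4.42 J.
v = √(2·4.42/0.0205) = 20.8 m/s.

20.8 m/s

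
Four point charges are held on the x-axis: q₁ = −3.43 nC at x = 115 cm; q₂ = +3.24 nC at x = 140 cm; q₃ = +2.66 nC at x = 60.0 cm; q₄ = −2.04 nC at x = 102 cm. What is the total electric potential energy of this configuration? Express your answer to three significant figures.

The work to assemble the configuration equals its total potential energy, U = Σ kqᵢqⱼ/rᵢⱼ over all pairs.
Pair separations: r₁₂ = 0.250 m, r₁₃ = 0.550 m, r₁₄ = 0.130 m, r₂₃ = 0.800 m, r₂₄ = 0.380 m, r₃₄ = 0.420 m.
Summing all 6 pair terms gives U = -2.41×10⁻⁷ J.

-2.41×10⁻⁷ J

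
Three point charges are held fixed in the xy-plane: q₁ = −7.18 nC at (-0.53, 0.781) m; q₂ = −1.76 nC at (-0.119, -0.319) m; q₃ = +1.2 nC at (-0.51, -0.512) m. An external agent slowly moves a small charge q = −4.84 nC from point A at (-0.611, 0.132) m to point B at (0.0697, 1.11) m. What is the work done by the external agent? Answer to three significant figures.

-3.28×10⁻⁸ J

For quasistatic motion the external work equals the change in potential energy: W_ext = qΔV = q(V_B − V_A).
At A: distances to the source charges are 0.654 m, 0.667 m, 0.652 m; V_A = Σ kqᵢ/rᵢ = -106 V.
At B: distances to the source charges are 0.684 m, 1.44 m, 1.72 m; V_B = Σ kqᵢ/rᵢ = -99.1 V.
ΔV = V_B − V_A = 6.77 V.
W_ext = qΔV = (-4.84×10⁻⁹ C)(6.77 V) = -3.28×10⁻⁸ J.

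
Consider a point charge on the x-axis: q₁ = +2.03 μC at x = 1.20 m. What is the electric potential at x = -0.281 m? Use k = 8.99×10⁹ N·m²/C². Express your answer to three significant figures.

Electric potential is a scalar, so the contributions from each charge add algebraically: V = Σ kqᵢ/rᵢ.
V = k[(2.03×10⁻⁶)/(1.48)] = 1.23×10⁴ V.

1.23×10⁴ V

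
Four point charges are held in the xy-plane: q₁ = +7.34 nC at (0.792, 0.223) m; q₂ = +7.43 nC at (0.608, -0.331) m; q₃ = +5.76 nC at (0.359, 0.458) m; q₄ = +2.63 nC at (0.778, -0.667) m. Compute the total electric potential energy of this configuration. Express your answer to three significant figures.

2.85×10⁻⁶ J

The assembly work is the sum of pairwise potential energies, U = Σ_{i<j} kqᵢqⱼ/rᵢⱼ.
Pair separations: r₁₂ = 0.584 m, r₁₃ = 0.493 m, r₁₄ = 0.890 m, r₂₃ = 0.827 m, r₂₄ = 0.377 m, r₃₄ = 1.20 m.
Summing all 6 pair terms gives U = 2.85×10⁻⁶ J.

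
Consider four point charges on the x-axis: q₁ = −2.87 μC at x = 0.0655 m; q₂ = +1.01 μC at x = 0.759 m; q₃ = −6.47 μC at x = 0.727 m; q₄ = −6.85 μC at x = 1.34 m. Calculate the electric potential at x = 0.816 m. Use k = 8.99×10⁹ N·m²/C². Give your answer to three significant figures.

-6.46×10⁵ V

Electric potential is a scalar, so the contributions from each charge add algebraically: V = Σ kqᵢ/rᵢ.
Distances from the field point to each charge: r₁ = 0.750 m, r₂ = 0.0570 m, r₃ = 0.0890 m, r₄ = 0.524 m.
V = k[(-2.87×10⁻⁶)/(0.750) + (1.01×10⁻⁶)/(0.0570) + (-6.47×10⁻⁶)/(0.0890) + (-6.85×10⁻⁶)/(0.524)] = -6.46×10⁵ V.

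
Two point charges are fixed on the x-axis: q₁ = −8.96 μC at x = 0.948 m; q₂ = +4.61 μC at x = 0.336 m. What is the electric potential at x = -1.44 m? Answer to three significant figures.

-1.04×10⁴ V

Electric potential is a scalar, so the contributions from each charge add algebraically: V = Σ kqᵢ/rᵢ.
Distances from the field point to each charge: r₁ = 2.39 m, r₂ = 1.78 m.
V = k[(-8.96×10⁻⁶)/(2.39) + (4.61×10⁻⁶)/(1.78)] = -1.04×10⁴ V.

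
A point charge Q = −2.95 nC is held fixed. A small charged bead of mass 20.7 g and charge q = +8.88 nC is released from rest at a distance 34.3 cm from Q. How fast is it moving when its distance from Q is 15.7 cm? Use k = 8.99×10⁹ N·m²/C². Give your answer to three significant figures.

8.87×10⁻³ m/s

Only the electrostatic force acts, so mechanical energy is conserved: ½mv² = U₁ − U₂ = kQq(1/r₁ − 1/r₂).
U₁ − U₂ = (8.99×10⁹ N·m²/C²)(-2.95×10⁻⁹ C)(8.88×10⁻⁹ C)(1/0.343 − 1/0.157) = 8.13×10⁻⁷ J.
v = √(2·8.13×10⁻⁷/0.0207) = 8.87×10⁻³ m/s.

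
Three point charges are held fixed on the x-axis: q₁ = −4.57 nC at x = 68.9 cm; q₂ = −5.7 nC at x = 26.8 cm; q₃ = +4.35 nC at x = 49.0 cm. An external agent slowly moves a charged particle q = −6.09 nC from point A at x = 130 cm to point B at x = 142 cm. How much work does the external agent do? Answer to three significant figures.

-6.08×10⁻⁸ J

For quasistatic motion the external work equals the change in potential energy: W_ext = qΔV = q(V_B − V_A).
At A: distances to the source charges are 0.611 m, 1.03 m, 0.810 m; V_A = Σ kqᵢ/rᵢ = -68.6 V.
At B: distances to the source charges are 0.731 m, 1.15 m, 0.930 m; V_B = Σ kqᵢ/rᵢ = -58.6 V.
ΔV = V_B − V_A = 9.98 V.
W_ext = qΔV = (-6.09×10⁻⁹ C)(9.98 V) = -6.08×10⁻⁸ J.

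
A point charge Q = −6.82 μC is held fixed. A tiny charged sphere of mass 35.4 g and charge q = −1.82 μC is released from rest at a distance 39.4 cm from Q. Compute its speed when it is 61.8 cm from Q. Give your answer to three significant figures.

2.41 m/s

Only the electrostatic force acts, so mechanical energy is conserved: ½mv² = U₁ − U₂ = kQq(1/r₁ − 1/r₂).
U₁ − U₂ = (8.99×10⁹ N·m²/C²)(-6.82×10⁻⁶ C)(-1.82×10⁻⁶ C)(1/0.394 − 1/0.618) = 0.103 J.
v = √(2·0.103/0.0354) = 2.41 m/s.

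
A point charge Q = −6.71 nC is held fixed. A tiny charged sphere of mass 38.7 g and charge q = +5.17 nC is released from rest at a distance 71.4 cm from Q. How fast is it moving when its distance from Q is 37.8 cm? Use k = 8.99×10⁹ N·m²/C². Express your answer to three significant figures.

4.48×10⁻³ m/s

Only the electrostatic force acts, so mechanical energy is conserved: ½mv² = U₁ − U₂ = kQq(1/r₁ − 1/r₂).
U₁ − U₂ = (8.99×10⁹ N·m²/C²)(-6.71×10⁻⁹ C)(5.17×10⁻⁹ C)(1/0.714 − 1/0.378) = 3.88×10⁻⁷ J.
v = √(2·3.88×10⁻⁷/0.0387) = 4.48×10⁻³ m/s.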